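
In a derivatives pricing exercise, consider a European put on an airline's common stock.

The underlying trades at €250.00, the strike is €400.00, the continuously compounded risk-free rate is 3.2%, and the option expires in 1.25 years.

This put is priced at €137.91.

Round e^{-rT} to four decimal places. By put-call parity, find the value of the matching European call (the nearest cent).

€3.59

exp(−rT) = exp(−0.032·1.25) = 0.9608
Put-call parity: C − P = S − K·e^(−rT) = 250 − 400·0.9608 = 250 − 384.3200 = -134.3200
C = P + (C − P) = 137.91 + (-134.3200) = 3.5900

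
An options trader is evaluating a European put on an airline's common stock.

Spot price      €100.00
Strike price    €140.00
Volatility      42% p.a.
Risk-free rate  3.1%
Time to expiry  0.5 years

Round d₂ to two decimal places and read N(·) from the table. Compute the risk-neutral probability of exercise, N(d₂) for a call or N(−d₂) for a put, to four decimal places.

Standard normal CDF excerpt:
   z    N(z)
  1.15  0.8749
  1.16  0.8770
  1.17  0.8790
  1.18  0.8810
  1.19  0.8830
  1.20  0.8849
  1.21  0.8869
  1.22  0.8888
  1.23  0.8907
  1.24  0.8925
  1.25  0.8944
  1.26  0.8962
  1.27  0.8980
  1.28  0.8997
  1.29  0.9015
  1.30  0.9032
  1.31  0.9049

0.8907

T = 0.5;  σ√T = 0.2970
d₁ = [ln(100/140) + (0.031 + 0.42²/2)·0.5] / 0.2970 = [-0.3365 + 0.0596] / 0.2970 = -0.9323 ≈ -0.93
d₂ = d₁ − σ√T = -0.9323 − 0.2970 = -1.2293 ≈ -1.23
Risk-neutral Pr[S_T < K] = N(−d₂) = N(1.23) = 0.8907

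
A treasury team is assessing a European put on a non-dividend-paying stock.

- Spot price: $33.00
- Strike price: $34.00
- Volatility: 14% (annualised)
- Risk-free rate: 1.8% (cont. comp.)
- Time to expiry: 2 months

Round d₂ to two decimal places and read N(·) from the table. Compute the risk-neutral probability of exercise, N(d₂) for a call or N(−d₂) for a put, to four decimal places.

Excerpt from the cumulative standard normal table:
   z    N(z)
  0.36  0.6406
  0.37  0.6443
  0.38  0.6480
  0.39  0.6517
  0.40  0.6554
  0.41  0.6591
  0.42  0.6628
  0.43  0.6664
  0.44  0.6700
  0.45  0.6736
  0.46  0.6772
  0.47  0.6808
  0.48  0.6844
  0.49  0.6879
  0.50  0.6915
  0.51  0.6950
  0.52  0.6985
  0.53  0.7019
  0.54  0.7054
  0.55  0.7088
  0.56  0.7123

0.6915

σ√T = 0.14 × 0.4082 = 0.0572
ln(S/K) + (r + σ²/2)T = ln(33/34) + (0.018 + 0.14²/2)·0.1667 = -0.0299 + 0.0046 = -0.0252
d₁ = -0.0252 / 0.0572 = -0.4413 → -0.44
d₂ = d₁ − σ√T = -0.4413 − 0.0572 = -0.4984 → -0.50
Risk-neutral Pr[S_T < K] = N(−d₂) = N(0.50) = 0.6915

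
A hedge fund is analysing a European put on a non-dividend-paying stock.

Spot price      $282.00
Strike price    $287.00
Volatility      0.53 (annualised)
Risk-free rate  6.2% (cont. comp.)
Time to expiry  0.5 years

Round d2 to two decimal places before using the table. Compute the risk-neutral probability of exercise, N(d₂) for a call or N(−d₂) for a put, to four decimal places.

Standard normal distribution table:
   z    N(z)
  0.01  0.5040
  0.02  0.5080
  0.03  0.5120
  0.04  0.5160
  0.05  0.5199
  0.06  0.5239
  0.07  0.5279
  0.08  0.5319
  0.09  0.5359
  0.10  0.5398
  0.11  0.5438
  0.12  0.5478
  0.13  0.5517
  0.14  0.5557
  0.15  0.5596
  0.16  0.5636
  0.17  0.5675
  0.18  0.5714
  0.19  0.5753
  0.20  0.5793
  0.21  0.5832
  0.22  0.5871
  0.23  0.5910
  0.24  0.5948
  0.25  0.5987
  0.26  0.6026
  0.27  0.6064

σ√T = 0.53·√0.5 = 0.3748
d₁ = [ln(282/287) + (0.062 + 0.53²/2)·0.5] / 0.3748 = [-0.0176 + 0.1012] / 0.3748 = 0.2232 ⇒ 0.22
d₂ = d₁ − σ√T = 0.2232 − 0.3748 = -0.1516 ⇒ -0.15
Pr(exercise) under Q = N(−d₂) = N(0.15) = 0.5596

0.5596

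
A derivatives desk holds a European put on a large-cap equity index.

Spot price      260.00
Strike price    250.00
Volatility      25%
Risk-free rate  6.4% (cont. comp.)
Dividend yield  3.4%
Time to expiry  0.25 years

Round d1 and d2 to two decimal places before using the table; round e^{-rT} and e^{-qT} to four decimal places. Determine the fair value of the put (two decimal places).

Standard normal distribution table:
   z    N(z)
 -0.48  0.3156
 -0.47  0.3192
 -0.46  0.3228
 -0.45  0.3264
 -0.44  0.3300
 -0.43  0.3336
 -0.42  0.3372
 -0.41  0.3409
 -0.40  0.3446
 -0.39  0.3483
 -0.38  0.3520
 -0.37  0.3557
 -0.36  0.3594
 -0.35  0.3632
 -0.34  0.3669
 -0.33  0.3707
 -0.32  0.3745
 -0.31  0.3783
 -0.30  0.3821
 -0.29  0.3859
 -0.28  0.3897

8.00

σ√T = 0.25·√0.25 = 0.1250
d₁ = [ln(260/250) + (0.064 − 0.034 + ½·0.25²)·0.25] / (σ√T) = (0.0392 + 0.0153) / 0.1250 = 0.4363 ⇒ 0.44
d₂ = 0.4363 − 0.1250 = 0.3113 ⇒ 0.31
e^(−qT) = e^(−0.034·0.25) = 0.9915;  e^(−rT) = e^(−0.064·0.25) = 0.9841
P = 250·0.9841·N(-0.31) − 260·0.9915·N(-0.44) = 250·0.9841·0.3783 − 260·0.9915·0.3300 = 93.0713 − 85.0707 = 8.0006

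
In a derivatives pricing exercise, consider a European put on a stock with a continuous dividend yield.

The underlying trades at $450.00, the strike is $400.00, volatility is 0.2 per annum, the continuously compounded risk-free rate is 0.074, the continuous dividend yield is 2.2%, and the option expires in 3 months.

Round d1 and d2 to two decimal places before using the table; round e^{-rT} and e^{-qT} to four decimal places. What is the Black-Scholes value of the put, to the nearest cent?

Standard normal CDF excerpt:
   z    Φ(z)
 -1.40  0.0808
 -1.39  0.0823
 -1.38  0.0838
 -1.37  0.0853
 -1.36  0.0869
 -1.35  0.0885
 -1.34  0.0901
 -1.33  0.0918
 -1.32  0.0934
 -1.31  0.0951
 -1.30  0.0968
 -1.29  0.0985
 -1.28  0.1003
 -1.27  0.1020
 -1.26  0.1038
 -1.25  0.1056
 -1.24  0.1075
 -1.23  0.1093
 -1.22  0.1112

σ√T = 0.2 × 0.5000 = 0.1000
d₁ = [ln(450/400) + (0.074 − 0.022 + ½·0.2²)·0.25] / (σ√T) = (0.1178 + 0.0180) / 0.1000 = 1.3578 ⇒ 1.36
d₂ = 1.3578 − 0.1000 = 1.2578 ⇒ 1.26
e^(−qT) = e^(−0.022·0.25) = 0.9945;  e^(−rT) = e^(−0.074·0.25) = 0.9817
P = 400·0.9817·N(-1.26) − 450·0.9945·N(-1.36) = 400·0.9817·0.1038 − 450·0.9945·0.0869 = 40.7602 − 38.8899 = 1.8703

$1.87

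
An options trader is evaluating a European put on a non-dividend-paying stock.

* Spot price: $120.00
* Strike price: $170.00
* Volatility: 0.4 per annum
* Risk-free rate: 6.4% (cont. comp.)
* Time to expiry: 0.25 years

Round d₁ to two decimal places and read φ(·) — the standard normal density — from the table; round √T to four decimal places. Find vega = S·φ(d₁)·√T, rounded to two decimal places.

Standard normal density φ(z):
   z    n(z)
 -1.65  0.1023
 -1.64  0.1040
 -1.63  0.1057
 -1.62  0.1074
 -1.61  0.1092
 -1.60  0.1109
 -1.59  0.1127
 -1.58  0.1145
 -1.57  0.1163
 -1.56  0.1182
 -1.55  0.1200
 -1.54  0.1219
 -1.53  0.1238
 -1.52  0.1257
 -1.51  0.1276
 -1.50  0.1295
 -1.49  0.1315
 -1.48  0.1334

7.09

σ√T = 0.4·√0.25 = 0.2000
d₁ = [ln(120/170) + (0.064 + ½·0.4²)·0.25] / (σ√T) = (-0.3483 + 0.0360) / 0.2000 = -1.5615 ≈ -1.56
√T = √0.25 = 0.5000
φ(d₁) = φ(-1.56) = 0.1182
vega = S·φ(d₁)·√T = 120·0.1182·0.5000 = 7.0920
(Vega is the same for a European call and put with the same parameters.)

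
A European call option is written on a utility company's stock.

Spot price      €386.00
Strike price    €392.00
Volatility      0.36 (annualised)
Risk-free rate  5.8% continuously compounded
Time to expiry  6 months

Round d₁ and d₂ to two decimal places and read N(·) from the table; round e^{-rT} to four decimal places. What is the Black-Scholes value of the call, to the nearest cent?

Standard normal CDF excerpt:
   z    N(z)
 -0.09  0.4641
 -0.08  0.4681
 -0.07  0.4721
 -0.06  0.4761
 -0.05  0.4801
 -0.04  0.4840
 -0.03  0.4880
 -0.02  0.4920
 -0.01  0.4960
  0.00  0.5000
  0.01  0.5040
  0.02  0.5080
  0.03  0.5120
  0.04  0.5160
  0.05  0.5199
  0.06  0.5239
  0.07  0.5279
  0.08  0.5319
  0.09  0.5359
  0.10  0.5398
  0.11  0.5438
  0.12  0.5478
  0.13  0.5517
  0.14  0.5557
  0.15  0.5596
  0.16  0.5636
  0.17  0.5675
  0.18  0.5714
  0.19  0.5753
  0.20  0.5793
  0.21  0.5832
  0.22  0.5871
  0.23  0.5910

σ√T = 0.36 × 0.7071 = 0.2546
d₁ = [ln(386/392) + (0.058 + 0.36²/2)·0.5] / 0.2546 = [-0.0154 + 0.0614] / 0.2546 = 0.1806 → 0.18
d₂ = d₁ − σ√T = 0.1806 − 0.2546 = -0.0739 → -0.07
exp(−rT) = exp(−0.058·0.5) = 0.9714
N(d₁) = N(0.18) = 0.5714;  N(d₂) = N(-0.07) = 0.4721
C = 386·0.5714 − 392·0.9714·0.4721 = 220.5604 − 179.7704 = 40.7900

€40.79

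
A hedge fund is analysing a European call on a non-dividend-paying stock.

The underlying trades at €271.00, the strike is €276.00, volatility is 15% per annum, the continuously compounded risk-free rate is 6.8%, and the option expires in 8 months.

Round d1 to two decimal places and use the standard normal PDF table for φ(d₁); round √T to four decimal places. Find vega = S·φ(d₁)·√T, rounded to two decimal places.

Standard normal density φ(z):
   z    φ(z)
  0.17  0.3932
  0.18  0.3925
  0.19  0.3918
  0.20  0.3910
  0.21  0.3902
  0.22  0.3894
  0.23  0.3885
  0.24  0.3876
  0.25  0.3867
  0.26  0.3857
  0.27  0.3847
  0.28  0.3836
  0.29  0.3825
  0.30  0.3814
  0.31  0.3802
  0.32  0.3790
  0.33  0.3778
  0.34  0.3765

T = 0.6667;  σ√T = 0.1225
d₁ = [ln(271/276) + (0.068 + ½·0.15²)·0.6667] / (σ√T) = (-0.0183 + 0.0528) / 0.1225 = 0.2821 which rounds to 0.28
√T = √0.6667 = 0.8165
φ(d₁) = φ(0.28) = 0.3836
vega = S·φ(d₁)·√T = 271·0.3836·0.8165 = 84.8797

84.88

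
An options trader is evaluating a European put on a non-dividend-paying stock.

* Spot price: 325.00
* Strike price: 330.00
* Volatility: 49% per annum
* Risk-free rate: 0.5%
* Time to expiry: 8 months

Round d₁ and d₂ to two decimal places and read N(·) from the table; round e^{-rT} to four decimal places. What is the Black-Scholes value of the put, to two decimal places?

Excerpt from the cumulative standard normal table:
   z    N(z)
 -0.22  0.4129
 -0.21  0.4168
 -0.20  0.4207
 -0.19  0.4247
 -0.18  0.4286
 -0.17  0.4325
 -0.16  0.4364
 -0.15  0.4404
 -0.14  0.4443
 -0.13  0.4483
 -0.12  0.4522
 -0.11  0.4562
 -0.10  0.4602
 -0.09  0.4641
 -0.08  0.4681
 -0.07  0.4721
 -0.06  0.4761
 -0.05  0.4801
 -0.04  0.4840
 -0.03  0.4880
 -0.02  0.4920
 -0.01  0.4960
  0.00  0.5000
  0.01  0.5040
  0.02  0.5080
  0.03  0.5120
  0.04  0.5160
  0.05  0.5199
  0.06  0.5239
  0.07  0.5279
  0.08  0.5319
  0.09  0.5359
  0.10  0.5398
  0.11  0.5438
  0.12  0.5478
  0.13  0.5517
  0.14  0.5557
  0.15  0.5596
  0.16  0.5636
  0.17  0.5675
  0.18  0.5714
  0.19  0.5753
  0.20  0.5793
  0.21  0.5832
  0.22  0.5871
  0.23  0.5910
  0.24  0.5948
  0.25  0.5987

σ√T = 0.49 × 0.8165 = 0.4001
ln(S/K) + (r + σ²/2)T = ln(325/330) + (0.005 + 0.49²/2)·0.6667 = -0.0153 + 0.0834 = 0.0681
d₁ = 0.0681 / 0.4001 = 0.1702 which rounds to 0.17
d₂ = d₁ − σ√T = 0.1702 − 0.4001 = -0.2299 which rounds to -0.23
exp(−rT) = exp(−0.005·0.6667) = 0.9967
N(−d₂) = N(0.23) = 0.5910;  N(−d₁) = N(-0.17) = 0.4325
P = 330·0.9967·0.5910 − 325·0.4325 = 194.3864 − 140.5625 = 53.8239

53.82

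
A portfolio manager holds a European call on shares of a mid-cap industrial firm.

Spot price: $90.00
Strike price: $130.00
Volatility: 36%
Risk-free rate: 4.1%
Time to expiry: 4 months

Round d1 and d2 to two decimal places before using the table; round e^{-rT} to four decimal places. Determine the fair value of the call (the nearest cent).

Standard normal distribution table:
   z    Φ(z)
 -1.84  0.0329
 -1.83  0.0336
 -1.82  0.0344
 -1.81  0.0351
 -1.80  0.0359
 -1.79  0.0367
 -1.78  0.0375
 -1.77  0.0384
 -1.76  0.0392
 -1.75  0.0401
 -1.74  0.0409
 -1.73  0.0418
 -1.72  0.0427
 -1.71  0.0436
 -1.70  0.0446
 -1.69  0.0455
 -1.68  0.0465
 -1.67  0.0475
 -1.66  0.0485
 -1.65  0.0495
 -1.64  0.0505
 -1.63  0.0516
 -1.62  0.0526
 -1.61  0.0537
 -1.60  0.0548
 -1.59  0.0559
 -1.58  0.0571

$0.43

T = 0.3333;  σ√T = 0.2078
d₁ = [ln(90/130) + (0.041 + 0.36²/2)·0.3333] / 0.2078 = [-0.3677 + 0.0353] / 0.2078 = -1.5995 ≈ -1.60
d₂ = d₁ − σ√T = -1.5995 − 0.2078 = -1.8074 ≈ -1.81
e^(−rT) = e^(−0.041·0.3333) = 0.9864
N(d₁) = N(-1.60) = 0.0548;  N(d₂) = N(-1.81) = 0.0351
C = 90·0.0548 − 130·0.9864·0.0351 = 4.9320 − 4.5009 = 0.4311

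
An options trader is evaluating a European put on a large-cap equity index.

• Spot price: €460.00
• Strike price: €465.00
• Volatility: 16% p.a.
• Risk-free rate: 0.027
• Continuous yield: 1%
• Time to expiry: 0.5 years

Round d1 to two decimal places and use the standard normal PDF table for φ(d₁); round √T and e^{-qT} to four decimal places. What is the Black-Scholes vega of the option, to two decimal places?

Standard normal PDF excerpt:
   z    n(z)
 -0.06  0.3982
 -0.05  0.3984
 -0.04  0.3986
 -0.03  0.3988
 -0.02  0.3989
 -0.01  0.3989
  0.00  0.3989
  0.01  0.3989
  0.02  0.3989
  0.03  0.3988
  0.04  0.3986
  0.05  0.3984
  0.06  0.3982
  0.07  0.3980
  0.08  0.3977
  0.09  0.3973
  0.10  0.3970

σ√T = 0.16 × 0.7071 = 0.1131
ln(S/K) + (r − q + σ²/2)T = ln(460/465) + (0.027 − 0.01 + 0.16²/2)·0.5 = -0.0108 + 0.0149 = 0.0041
d₁ = 0.0041 / 0.1131 = 0.0361 → 0.04
√T = √0.5 = 0.7071
φ(d₁) = φ(0.04) = 0.3986
exp(−qT) = exp(−0.01·0.5) = 0.9950
vega = S·exp(−qT)·φ(d₁)·√T = 460·0.9950·0.3986·0.7071 = 129.0028
(The call has the same vega.)

129.00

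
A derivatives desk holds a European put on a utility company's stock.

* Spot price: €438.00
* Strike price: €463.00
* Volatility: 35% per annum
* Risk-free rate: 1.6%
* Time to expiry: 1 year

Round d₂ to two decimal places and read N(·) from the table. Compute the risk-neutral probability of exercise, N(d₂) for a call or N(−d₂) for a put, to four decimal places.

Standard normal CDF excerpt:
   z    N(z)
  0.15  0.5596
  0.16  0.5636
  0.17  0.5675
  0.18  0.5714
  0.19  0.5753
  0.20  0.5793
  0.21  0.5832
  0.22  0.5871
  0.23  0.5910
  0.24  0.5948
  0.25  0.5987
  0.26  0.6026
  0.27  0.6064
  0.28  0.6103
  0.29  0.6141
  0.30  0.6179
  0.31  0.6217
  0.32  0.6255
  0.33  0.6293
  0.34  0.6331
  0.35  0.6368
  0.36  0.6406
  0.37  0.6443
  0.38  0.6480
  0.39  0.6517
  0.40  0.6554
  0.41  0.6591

σ√T = 0.35·√1 = 0.3500
d₁ = [ln(438/463) + (0.016 + 0.35²/2)·1] / 0.3500 = [-0.0555 + 0.0772] / 0.3500 = 0.0621 ⇒ 0.06
d₂ = d₁ − σ√T = 0.0621 − 0.3500 = -0.2879 ⇒ -0.29
Pr(exercise) under Q = N(−d₂) = N(0.29) = 0.6141

0.6141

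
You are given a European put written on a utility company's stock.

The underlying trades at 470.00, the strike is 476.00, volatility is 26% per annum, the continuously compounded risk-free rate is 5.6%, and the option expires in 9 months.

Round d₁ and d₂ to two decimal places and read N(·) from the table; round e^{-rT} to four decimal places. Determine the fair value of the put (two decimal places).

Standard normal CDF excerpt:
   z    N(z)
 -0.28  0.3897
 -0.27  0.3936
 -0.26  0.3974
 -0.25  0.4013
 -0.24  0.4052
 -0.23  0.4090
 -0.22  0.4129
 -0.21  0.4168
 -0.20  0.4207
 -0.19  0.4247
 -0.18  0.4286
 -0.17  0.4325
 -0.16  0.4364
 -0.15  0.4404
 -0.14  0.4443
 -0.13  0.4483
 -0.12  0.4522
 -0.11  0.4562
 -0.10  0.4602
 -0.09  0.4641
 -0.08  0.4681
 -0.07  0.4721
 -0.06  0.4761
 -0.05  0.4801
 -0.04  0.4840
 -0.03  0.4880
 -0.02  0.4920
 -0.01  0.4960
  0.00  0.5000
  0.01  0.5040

T = 0.75;  σ√T = 0.2252
d₁ = [ln(470/476) + (0.056 + 0.26²/2)·0.75] / 0.2252 = [-0.0127 + 0.0674] / 0.2252 = 0.2428 which rounds to 0.24
d₂ = d₁ − σ√T = 0.2428 − 0.2252 = 0.0176 which rounds to 0.02
exp(−rT) = exp(−0.056·0.75) = 0.9589
N(−d₂) = N(-0.02) = 0.4920;  N(−d₁) = N(-0.24) = 0.4052
P = 476·0.9589·0.4920 − 470·0.4052 = 224.5667 − 190.4440 = 34.1227

34.12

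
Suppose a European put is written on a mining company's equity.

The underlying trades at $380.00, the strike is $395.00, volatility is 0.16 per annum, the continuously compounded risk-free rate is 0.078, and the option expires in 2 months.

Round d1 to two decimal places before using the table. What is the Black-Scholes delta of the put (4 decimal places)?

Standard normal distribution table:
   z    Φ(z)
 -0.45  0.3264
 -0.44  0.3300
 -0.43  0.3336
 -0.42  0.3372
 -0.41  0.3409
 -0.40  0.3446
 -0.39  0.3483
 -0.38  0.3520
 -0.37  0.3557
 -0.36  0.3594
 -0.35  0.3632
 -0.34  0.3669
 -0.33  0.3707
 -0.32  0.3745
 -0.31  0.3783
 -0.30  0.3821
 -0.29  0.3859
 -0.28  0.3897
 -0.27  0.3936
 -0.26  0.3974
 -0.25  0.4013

-0.6406

σ√T = 0.16 × 0.4082 = 0.0653
ln(S/K) + (r + σ²/2)T = ln(380/395) + (0.078 + 0.16²/2)·0.1667 = -0.0387 + 0.0151 = -0.0236
d₁ = -0.0236 / 0.0653 = -0.3610 ⇒ -0.36
N(d₁) = N(-0.36) = 0.3594
Δ_put = N(d₁) − 1 = 0.3594 − 1 = -0.6406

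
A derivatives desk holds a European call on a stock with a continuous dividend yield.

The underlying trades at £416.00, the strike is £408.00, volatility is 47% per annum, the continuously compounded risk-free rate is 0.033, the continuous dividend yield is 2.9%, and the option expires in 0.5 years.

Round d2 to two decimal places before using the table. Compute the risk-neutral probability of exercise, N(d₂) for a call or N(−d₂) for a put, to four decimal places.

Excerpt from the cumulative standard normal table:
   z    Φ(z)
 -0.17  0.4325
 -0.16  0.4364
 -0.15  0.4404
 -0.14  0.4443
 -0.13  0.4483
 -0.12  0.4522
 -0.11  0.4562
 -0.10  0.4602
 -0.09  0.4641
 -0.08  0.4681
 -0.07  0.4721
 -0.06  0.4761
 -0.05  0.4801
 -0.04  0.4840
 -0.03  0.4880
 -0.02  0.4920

T = 0.5;  σ√T = 0.3323
d₁ = [ln(416/408) + (0.033 − 0.029 + 0.47²/2)·0.5] / 0.3323 = [0.0194 + 0.0572] / 0.3323 = 0.2306 which rounds to 0.23
d₂ = d₁ − σ√T = 0.2306 − 0.3323 = -0.1017 which rounds to -0.10
Pr(exercise) under Q = N(d₂) = 0.4602

0.4602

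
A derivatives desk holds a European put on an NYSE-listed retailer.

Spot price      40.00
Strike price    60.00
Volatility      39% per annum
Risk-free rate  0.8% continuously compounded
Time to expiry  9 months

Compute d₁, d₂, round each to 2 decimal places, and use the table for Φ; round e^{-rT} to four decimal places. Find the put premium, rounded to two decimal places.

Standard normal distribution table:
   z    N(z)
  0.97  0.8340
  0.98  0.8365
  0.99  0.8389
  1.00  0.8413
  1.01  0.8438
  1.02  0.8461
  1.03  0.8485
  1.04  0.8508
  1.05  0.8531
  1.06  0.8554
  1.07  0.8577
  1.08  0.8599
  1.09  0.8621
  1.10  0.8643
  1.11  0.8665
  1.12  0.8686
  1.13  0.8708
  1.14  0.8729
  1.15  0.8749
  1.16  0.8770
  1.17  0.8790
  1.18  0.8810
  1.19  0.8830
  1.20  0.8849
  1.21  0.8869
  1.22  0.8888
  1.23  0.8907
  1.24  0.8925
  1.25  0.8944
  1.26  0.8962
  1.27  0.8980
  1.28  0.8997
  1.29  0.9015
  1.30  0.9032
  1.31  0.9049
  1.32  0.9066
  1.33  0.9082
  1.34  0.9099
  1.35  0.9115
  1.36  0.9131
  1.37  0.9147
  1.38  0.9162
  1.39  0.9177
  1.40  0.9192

20.61

σ√T = 0.39 × 0.8660 = 0.3377
d₁ = [ln(40/60) + (0.008 + 0.39²/2)·0.75] / 0.3377 = [-0.4055 + 0.0630] / 0.3377 = -1.0138 ≈ -1.01
d₂ = d₁ − σ√T = -1.0138 − 0.3377 = -1.3516 ≈ -1.35
exp(−rT) = exp(−0.008·0.75) = 0.9940
N(−d₂) = N(1.35) = 0.9115;  N(−d₁) = N(1.01) = 0.8438
P = 60·0.9940·0.9115 − 40·0.8438 = 54.3619 − 33.7520 = 20.6099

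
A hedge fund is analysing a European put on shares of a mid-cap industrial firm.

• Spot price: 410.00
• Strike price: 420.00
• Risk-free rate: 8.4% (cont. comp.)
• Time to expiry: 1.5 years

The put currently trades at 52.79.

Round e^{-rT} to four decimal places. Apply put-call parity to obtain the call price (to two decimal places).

e^(−rT) = e^(−0.084·1.5) = 0.8816
Put-call parity: C − P = S − K·e^(−rT) = 410 − 420·0.8816 = 410 − 370.2720 = 39.7280
C = P + (C − P) = 52.79 + (39.7280) = 92.5180

92.52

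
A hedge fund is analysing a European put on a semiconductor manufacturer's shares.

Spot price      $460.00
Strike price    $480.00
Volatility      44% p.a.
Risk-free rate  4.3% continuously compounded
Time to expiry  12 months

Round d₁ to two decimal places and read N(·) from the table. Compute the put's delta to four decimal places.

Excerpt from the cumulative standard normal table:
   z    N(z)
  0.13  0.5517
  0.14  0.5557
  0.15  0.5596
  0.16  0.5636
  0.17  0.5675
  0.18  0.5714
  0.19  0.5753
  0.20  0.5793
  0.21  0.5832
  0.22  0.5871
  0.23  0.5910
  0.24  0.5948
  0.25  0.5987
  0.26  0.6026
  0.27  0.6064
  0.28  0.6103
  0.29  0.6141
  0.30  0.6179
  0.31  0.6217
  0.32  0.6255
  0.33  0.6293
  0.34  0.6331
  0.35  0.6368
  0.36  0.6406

-0.4129

σ√T = 0.44·√1 = 0.4400
d₁ = [ln(460/480) + (0.043 + 0.44²/2)·1] / 0.4400 = [-0.0426 + 0.1398] / 0.4400 = 0.2210 ⇒ 0.22
N(d₁) = N(0.22) = 0.5871
Δ_put = N(d₁) − 1 = 0.5871 − 1 = -0.4129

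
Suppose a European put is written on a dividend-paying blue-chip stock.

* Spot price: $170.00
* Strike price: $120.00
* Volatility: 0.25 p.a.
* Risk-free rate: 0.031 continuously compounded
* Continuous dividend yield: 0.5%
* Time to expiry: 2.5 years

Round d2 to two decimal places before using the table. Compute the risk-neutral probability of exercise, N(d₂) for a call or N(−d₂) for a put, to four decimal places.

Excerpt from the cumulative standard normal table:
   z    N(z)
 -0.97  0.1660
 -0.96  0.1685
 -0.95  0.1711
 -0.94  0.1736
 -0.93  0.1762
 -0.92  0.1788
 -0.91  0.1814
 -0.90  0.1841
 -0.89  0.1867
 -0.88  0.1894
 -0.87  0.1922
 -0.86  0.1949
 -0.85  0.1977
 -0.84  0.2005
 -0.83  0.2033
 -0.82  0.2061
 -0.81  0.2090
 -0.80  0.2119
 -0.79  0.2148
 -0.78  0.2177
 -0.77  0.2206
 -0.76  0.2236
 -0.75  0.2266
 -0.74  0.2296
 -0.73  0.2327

0.1977

σ√T = 0.25 × 1.5811 = 0.3953
d₁ = [ln(170/120) + (0.031 − 0.005 + 0.25²/2)·2.5] / 0.3953 = [0.3483 + 0.1431] / 0.3953 = 1.2432 → 1.24
d₂ = d₁ − σ√T = 1.2432 − 0.3953 = 0.8480 → 0.85
Pr(exercise) under Q = N(−d₂) = N(-0.85) = 0.1977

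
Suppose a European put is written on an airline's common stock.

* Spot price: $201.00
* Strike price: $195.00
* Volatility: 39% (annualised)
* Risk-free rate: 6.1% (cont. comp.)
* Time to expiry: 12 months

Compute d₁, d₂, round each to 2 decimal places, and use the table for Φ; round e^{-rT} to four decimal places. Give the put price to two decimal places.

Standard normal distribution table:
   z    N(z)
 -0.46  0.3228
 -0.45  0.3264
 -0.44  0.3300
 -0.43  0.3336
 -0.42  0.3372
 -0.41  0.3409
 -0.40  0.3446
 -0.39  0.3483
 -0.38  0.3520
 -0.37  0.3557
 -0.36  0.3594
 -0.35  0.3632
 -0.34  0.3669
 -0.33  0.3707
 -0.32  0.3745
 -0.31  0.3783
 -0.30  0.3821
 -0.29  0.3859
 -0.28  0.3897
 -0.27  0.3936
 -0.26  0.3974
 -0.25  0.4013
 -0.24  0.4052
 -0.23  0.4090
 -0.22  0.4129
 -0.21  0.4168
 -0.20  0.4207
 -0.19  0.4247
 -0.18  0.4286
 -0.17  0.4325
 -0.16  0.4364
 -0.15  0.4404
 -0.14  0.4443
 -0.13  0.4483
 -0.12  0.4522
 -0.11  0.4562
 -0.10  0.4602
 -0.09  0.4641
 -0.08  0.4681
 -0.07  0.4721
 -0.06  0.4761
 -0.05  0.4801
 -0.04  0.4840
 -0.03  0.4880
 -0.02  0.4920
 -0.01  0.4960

$21.74

σ√T = 0.39·√1 = 0.3900
d₁ = [ln(201/195) + (0.061 + 0.39²/2)·1] / 0.3900 = [0.0303 + 0.1371] / 0.3900 = 0.4291 ≈ 0.43
d₂ = d₁ − σ√T = 0.4291 − 0.3900 = 0.0391 ≈ 0.04
e^(−rT) = e^(−0.061·1) = 0.9408
N(−d₂) = N(-0.04) = 0.4840;  N(−d₁) = N(-0.43) = 0.3336
P = 195·0.9408·0.4840 − 201·0.3336 = 88.7927 − 67.0536 = 21.7391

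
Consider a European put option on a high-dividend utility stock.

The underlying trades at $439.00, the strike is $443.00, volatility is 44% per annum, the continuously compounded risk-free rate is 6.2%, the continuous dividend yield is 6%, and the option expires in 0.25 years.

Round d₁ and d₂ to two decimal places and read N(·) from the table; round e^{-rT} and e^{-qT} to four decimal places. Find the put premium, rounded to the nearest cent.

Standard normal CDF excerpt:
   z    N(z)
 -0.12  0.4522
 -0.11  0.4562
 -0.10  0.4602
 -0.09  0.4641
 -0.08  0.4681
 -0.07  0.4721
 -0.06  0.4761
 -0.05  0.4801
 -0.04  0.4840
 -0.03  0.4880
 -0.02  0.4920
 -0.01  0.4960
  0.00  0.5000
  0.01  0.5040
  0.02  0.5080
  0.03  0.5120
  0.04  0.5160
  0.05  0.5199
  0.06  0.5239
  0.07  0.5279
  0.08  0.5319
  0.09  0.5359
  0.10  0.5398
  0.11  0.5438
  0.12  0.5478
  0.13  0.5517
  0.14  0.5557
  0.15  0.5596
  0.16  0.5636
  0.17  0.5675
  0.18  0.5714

$39.92

T = 0.25;  σ√T = 0.2200
d₁ = [ln(439/443) + (0.062 − 0.06 + 0.44²/2)·0.25] / 0.2200 = [-0.0091 + 0.0247] / 0.2200 = 0.0710 ≈ 0.07
d₂ = d₁ − σ√T = 0.0710 − 0.2200 = -0.1490 ≈ -0.15
e^(−qT) = e^(−0.06·0.25) = 0.9851;  e^(−rT) = e^(−0.062·0.25) = 0.9846
P = 443·0.9846·N(0.15) − 439·0.9851·N(-0.07) = 443·0.9846·0.5596 − 439·0.9851·0.4721 = 244.0851 − 204.1638 = 39.9213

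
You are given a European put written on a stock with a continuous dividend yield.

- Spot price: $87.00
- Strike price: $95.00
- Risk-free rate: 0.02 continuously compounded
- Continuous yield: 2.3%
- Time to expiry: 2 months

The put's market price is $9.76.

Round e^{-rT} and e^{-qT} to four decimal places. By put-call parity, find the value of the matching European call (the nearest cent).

$1.74

e^(−qT) = e^(−0.023·0.1667) = 0.9962;  e^(−rT) = e^(−0.02·0.1667) = 0.9967
Put-call parity: C − P = S·e^(−qT) − K·e^(−rT) = 87·0.9962 − 95·0.9967 = 86.6694 − 94.6865 = -8.0171
C = P + (C − P) = 9.76 + (-8.0171) = 1.7429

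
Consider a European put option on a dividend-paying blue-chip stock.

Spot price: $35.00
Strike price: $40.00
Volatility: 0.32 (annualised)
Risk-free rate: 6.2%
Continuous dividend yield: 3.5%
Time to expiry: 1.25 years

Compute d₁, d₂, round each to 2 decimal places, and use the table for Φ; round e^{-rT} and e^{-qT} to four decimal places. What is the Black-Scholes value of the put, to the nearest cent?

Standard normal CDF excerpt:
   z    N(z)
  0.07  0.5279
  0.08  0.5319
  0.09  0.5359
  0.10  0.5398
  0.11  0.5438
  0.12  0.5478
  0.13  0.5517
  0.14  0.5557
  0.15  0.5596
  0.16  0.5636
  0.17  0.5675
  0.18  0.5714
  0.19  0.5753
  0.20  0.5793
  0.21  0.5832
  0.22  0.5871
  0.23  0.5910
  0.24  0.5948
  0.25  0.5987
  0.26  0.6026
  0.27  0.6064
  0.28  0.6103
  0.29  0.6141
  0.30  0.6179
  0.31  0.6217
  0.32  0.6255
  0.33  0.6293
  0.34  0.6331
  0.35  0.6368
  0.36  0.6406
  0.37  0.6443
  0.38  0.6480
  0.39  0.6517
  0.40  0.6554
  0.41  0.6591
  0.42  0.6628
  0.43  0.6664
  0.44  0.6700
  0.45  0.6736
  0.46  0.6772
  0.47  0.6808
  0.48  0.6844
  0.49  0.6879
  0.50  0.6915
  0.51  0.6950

$6.98

T = 1.25;  σ√T = 0.3578
ln(S/K) + (r − q + σ²/2)T = ln(35/40) + (0.062 − 0.035 + 0.32²/2)·1.25 = -0.1335 + 0.0977 = -0.0358
d₁ = -0.0358 / 0.3578 = -0.1000 which rounds to -0.10
d₂ = d₁ − σ√T = -0.1000 − 0.3578 = -0.4578 which rounds to -0.46
e^(−qT) = e^(−0.035·1.25) = 0.9572;  e^(−rT) = e^(−0.062·1.25) = 0.9254
P = 40·0.9254·N(0.46) − 35·0.9572·N(0.10) = 40·0.9254·0.6772 − 35·0.9572·0.5398 = 25.0672 − 18.0844 = 6.9829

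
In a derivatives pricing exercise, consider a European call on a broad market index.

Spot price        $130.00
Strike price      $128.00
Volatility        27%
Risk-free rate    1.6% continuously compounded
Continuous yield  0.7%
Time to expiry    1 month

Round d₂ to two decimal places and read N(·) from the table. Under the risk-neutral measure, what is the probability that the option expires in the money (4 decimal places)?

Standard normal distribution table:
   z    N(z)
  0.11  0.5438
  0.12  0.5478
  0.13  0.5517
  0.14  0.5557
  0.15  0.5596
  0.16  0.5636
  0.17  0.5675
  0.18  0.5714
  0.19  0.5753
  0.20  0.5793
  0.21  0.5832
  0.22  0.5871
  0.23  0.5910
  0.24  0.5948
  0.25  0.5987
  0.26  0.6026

0.5675

σ√T = 0.27·√0.08333 = 0.0779
d₁ = [ln(130/128) + (0.016 − 0.007 + 0.27²/2)·0.08333] / 0.0779 = [0.0155 + 0.0038] / 0.0779 = 0.2475 ≈ 0.25
d₂ = d₁ − σ√T = 0.2475 − 0.0779 = 0.1696 ≈ 0.17
Pr(exercise) under Q = N(d₂) = 0.5675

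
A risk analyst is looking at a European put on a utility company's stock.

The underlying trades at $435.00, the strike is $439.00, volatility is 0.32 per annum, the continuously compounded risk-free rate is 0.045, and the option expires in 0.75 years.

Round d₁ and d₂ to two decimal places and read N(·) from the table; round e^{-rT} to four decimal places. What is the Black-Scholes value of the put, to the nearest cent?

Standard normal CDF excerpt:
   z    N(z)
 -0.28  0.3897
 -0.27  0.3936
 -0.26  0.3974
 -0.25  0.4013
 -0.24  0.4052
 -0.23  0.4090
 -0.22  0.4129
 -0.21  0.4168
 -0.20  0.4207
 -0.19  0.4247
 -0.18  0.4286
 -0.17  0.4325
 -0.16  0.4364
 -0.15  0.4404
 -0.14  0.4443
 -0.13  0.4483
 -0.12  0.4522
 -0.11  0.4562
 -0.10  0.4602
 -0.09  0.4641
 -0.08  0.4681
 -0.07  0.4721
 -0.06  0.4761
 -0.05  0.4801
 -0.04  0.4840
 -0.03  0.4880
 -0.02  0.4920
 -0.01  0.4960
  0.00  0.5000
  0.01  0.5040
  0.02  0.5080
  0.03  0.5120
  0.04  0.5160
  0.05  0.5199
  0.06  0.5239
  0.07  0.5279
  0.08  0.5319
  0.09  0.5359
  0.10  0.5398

σ√T = 0.32·√0.75 = 0.2771
d₁ = [ln(435/439) + (0.045 + ½·0.32²)·0.75] / (σ√T) = (-0.0092 + 0.0722) / 0.2771 = 0.2273 → 0.23
d₂ = 0.2273 − 0.2771 = -0.0498 → -0.05
e^(−rT) = e^(−0.045·0.75) = 0.9668
N(−d₂) = N(0.05) = 0.5199;  N(−d₁) = N(-0.23) = 0.4090
P = 439·0.9668·0.5199 − 435·0.4090 = 220.6587 − 177.9150 = 42.7437

$42.74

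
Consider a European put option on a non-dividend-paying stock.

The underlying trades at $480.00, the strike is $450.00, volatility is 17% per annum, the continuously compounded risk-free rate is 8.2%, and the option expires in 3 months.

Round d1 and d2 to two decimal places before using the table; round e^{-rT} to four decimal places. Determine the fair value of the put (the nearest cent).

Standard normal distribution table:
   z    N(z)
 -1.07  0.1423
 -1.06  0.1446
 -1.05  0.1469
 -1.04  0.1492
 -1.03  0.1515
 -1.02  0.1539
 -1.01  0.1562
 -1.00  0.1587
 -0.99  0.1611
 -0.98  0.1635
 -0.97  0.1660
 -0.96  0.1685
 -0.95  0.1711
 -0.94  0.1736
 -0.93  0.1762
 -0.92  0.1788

$2.67

σ√T = 0.17 × 0.5000 = 0.0850
ln(S/K) + (r + σ²/2)T = ln(480/450) + (0.082 + 0.17²/2)·0.25 = 0.0645 + 0.0241 = 0.0887
d₁ = 0.0887 / 0.0850 = 1.0430 → 1.04
d₂ = d₁ − σ√T = 1.0430 − 0.0850 = 0.9580 → 0.96
e^(−rT) = e^(−0.082·0.25) = 0.9797
N(−d₂) = N(-0.96) = 0.1685;  N(−d₁) = N(-1.04) = 0.1492
P = 450·0.9797·0.1685 − 480·0.1492 = 74.2858 − 71.6160 = 2.6698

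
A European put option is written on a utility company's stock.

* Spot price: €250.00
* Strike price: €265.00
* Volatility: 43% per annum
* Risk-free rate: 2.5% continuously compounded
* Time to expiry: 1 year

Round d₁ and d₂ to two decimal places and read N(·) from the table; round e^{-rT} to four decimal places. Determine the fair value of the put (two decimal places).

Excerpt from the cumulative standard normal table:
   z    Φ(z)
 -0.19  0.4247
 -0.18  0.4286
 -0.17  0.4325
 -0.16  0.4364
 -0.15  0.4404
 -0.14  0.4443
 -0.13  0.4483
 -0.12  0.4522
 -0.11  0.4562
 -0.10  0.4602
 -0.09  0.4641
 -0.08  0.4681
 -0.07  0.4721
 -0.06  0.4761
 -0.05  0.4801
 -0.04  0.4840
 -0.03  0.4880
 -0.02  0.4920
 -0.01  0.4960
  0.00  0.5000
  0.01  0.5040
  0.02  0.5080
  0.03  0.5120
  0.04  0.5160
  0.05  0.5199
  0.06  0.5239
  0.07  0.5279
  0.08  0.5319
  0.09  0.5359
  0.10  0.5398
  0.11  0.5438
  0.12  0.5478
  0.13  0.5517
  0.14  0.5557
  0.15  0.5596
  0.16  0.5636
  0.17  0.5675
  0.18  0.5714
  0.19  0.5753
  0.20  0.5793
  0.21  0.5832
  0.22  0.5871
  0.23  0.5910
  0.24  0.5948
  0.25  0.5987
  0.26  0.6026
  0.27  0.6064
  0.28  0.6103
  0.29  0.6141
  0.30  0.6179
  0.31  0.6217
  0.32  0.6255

€47.64

σ√T = 0.43·√1 = 0.4300
ln(S/K) + (r + σ²/2)T = ln(250/265) + (0.025 + 0.43²/2)·1 = -0.0583 + 0.1174 = 0.0592
d₁ = 0.0592 / 0.4300 = 0.1376 ⇒ 0.14
d₂ = d₁ − σ√T = 0.1376 − 0.4300 = -0.2924 ⇒ -0.29
e^(−rT) = e^(−0.025·1) = 0.9753
N(−d₂) = N(0.29) = 0.6141;  N(−d₁) = N(-0.14) = 0.4443
P = 265·0.9753·0.6141 − 250·0.4443 = 158.7169 − 111.0750 = 47.6419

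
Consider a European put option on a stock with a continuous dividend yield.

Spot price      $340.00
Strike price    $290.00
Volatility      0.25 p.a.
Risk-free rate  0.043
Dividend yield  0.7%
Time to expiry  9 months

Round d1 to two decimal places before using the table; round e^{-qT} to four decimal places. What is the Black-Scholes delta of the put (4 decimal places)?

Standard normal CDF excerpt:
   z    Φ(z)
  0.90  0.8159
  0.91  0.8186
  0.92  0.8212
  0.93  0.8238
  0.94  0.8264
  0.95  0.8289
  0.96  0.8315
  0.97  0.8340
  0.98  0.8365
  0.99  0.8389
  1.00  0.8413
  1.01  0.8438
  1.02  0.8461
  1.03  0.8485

T = 0.75;  σ√T = 0.2165
d₁ = [ln(340/290) + (0.043 − 0.007 + 0.25²/2)·0.75] / 0.2165 = [0.1591 + 0.0504] / 0.2165 = 0.9676 ≈ 0.97
N(d₁) = N(0.97) = 0.8340
Δ_put = exp(−qT)·(N(d₁) − 1) = 0.9948·(0.8340 − 1) = -0.1651

-0.1651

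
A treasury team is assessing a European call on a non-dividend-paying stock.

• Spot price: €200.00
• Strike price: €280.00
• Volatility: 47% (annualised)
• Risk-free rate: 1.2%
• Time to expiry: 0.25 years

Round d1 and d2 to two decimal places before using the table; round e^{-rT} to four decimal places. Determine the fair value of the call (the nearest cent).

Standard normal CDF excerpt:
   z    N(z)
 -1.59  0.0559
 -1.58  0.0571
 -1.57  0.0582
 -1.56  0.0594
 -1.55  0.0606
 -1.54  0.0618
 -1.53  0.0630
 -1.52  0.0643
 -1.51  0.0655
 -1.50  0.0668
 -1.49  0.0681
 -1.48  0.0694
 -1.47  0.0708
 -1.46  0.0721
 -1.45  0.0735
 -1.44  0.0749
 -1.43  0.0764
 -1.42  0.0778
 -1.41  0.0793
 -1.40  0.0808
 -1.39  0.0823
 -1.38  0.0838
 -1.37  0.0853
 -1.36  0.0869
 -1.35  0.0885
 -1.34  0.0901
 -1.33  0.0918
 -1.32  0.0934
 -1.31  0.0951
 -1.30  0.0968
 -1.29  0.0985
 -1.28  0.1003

σ√T = 0.47·√0.25 = 0.2350
d₁ = [ln(200/280) + (0.012 + 0.47²/2)·0.25] / 0.2350 = [-0.3365 + 0.0306] / 0.2350 = -1.3015 ⇒ -1.30
d₂ = d₁ − σ√T = -1.3015 − 0.2350 = -1.5365 ⇒ -1.54
e^(−rT) = e^(−0.012·0.25) = 0.9970
C = 200·N(-1.30) − 280·0.9970·N(-1.54) = 200·0.0968 − 280·0.9970·0.0618 = 19.3600 − 17.2521 = 2.1079

€2.11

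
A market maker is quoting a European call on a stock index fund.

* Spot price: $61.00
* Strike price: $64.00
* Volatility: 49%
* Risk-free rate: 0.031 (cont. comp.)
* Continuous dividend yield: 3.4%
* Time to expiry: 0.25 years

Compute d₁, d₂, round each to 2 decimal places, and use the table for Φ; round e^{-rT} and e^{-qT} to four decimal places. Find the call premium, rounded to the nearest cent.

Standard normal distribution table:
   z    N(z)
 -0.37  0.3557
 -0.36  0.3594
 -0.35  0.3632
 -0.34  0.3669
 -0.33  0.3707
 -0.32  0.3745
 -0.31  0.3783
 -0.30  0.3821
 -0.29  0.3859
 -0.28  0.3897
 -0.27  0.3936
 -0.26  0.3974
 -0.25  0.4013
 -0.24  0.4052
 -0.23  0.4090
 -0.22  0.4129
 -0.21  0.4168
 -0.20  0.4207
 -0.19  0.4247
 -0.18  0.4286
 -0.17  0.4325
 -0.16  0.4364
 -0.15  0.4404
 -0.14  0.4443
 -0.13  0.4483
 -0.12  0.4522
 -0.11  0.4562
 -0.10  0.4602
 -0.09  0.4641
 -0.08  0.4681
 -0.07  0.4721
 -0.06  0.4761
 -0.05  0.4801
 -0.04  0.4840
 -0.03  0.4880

$4.53

σ√T = 0.49·√0.25 = 0.2450
ln(S/K) + (r − q + σ²/2)T = ln(61/64) + (0.031 − 0.034 + 0.49²/2)·0.25 = -0.0480 + 0.0293 = -0.0187
d₁ = -0.0187 / 0.2450 = -0.0765 ≈ -0.08
d₂ = d₁ − σ√T = -0.0765 − 0.2450 = -0.3215 ≈ -0.32
exp(−qT) = exp(−0.034·0.25) = 0.9915;  exp(−rT) = exp(−0.031·0.25) = 0.9923
N(d₁) = N(-0.08) = 0.4681;  N(d₂) = N(-0.32) = 0.3745
C = 61·0.9915·0.4681 − 64·0.9923·0.3745 = 28.3114 − 23.7834 = 4.5279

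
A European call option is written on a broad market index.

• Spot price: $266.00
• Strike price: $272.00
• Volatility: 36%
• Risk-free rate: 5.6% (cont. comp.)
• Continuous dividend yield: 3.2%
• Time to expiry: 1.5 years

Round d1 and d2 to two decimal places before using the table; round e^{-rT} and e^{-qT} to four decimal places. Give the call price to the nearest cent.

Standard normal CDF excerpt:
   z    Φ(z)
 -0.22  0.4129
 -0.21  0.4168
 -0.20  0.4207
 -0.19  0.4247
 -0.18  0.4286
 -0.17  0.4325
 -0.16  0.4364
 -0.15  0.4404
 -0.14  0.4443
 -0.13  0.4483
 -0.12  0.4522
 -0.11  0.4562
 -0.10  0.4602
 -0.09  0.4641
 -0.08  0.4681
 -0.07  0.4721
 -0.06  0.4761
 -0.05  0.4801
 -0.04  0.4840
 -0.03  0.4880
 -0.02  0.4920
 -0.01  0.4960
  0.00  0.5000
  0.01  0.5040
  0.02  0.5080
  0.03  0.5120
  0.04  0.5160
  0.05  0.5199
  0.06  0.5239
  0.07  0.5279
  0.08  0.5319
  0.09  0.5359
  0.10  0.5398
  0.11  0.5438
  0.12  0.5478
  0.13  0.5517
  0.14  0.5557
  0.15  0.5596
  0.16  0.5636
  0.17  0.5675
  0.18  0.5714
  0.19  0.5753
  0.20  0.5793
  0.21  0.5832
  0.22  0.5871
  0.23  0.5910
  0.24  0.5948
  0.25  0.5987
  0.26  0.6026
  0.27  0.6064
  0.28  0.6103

σ√T = 0.36 × 1.2247 = 0.4409
d₁ = [ln(266/272) + (0.056 − 0.032 + 0.36²/2)·1.5] / 0.4409 = [-0.0223 + 0.1332] / 0.4409 = 0.2515 which rounds to 0.25
d₂ = d₁ − σ√T = 0.2515 − 0.4409 = -0.1894 which rounds to -0.19
exp(−qT) = exp(−0.032·1.5) = 0.9531;  exp(−rT) = exp(−0.056·1.5) = 0.9194
C = 266·0.9531·N(0.25) − 272·0.9194·N(-0.19) = 266·0.9531·0.5987 − 272·0.9194·0.4247 = 151.7852 − 106.2076 = 45.5776

$45.58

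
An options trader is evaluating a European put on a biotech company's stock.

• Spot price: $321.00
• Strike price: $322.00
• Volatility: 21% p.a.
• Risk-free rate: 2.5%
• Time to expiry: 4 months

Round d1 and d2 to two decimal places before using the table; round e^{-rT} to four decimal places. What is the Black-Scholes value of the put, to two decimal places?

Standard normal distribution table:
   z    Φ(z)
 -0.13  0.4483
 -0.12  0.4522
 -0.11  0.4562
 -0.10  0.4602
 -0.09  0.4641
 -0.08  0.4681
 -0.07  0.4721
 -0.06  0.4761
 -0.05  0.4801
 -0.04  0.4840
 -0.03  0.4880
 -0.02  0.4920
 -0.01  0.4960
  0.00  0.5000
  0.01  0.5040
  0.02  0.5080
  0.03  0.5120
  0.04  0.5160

$14.49

T = 0.3333;  σ√T = 0.1212
d₁ = [ln(321/322) + (0.025 + ½·0.21²)·0.3333] / (σ√T) = (-0.0031 + 0.0157) / 0.1212 = 0.1037 → 0.10
d₂ = 0.1037 − 0.1212 = -0.0175 → -0.02
e^(−rT) = e^(−0.025·0.3333) = 0.9917
P = 322·0.9917·N(0.02) − 321·N(-0.10) = 322·0.9917·0.5080 − 321·0.4602 = 162.2183 − 147.7242 = 14.4941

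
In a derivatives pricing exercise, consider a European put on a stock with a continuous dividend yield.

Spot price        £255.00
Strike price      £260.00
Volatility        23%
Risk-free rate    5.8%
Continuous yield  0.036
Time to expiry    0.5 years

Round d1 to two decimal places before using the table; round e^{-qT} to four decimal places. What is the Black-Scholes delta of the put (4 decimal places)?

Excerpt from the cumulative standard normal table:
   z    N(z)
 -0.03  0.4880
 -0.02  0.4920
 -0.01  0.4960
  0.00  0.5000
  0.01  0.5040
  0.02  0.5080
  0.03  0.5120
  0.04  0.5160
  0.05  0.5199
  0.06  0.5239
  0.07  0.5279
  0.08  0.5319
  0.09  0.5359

σ√T = 0.23·√0.5 = 0.1626
d₁ = [ln(255/260) + (0.058 − 0.036 + ½·0.23²)·0.5] / (σ√T) = (-0.0194 + 0.0242) / 0.1626 = 0.0296 ⇒ 0.03
N(d₁) = N(0.03) = 0.5120
Δ_put = exp(−qT)·(N(d₁) − 1) = 0.9822·(0.5120 − 1) = -0.4793

-0.4793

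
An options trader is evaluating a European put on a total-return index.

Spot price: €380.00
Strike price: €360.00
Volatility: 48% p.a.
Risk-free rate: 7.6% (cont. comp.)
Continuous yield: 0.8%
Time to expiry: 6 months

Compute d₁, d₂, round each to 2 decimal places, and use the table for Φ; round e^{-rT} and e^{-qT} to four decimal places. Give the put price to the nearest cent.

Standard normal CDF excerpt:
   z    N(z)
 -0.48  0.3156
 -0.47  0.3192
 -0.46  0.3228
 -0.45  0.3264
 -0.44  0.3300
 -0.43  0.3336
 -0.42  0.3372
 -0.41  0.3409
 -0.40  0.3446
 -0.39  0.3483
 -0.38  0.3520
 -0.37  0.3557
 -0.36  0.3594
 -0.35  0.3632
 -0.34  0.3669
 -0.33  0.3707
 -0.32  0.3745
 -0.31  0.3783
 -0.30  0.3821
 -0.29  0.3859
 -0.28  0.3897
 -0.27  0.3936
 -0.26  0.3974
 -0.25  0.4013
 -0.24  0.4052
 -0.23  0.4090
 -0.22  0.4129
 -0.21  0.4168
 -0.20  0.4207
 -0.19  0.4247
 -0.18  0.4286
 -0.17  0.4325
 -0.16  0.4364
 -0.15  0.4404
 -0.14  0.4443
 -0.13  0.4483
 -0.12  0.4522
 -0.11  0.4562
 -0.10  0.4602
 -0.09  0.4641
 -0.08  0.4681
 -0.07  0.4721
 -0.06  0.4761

T = 0.5;  σ√T = 0.3394
d₁ = [ln(380/360) + (0.076 − 0.008 + 0.48²/2)·0.5] / 0.3394 = [0.0541 + 0.0916] / 0.3394 = 0.4292 → 0.43
d₂ = d₁ − σ√T = 0.4292 − 0.3394 = 0.0898 → 0.09
exp(−qT) = exp(−0.008·0.5) = 0.9960;  exp(−rT) = exp(−0.076·0.5) = 0.9627
N(−d₂) = N(-0.09) = 0.4641;  N(−d₁) = N(-0.43) = 0.3336
P = 360·0.9627·0.4641 − 380·0.9960·0.3336 = 160.8441 − 126.2609 = 34.5831

€34.58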